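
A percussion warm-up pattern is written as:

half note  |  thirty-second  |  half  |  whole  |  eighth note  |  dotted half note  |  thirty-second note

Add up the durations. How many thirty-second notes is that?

94

Express everything in thirty-second notes: half note = 16; thirty-second = 1; half = 16; whole = 32; eighth note = 4; dotted half note = 24; thirty-second note = 1.
Adding: 16 + 1 + 16 + 32 + 4 + 24 + 1 = 94 thirty-second notes.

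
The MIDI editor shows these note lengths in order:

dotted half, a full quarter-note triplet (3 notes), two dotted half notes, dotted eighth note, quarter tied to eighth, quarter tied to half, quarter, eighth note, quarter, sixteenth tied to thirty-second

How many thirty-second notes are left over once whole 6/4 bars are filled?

One bar of 6/4 = 48 thirty-second notes.
Express everything in thirty-second notes: dotted half = 24; a full quarter-note triplet (3 notes) (three triplet quarters span one half) = 16; dotted half note = 24; dotted half note = 24; dotted eighth note = 6; quarter tied to eighth (quarter + eighth) = 12; quarter tied to half (quarter + half) = 24; quarter = 8; eighth note = 4; quarter = 8; sixteenth tied to thirty-second (sixteenth + thirty-second) = 3.
Total: 24 + 16 + 24 + 24 + 6 + 12 + 24 + 8 + 4 + 8 + 3 = 153.
153 ÷ 48 = 3 complete bars with 9 thirty-second notes remaining.

9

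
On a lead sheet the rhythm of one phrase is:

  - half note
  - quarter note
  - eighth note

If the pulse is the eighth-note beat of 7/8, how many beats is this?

7

One eighth-note beat = 2 sixteenth notes.
In sixteenth notes: half note = 8; quarter note = 4; eighth note = 2.
Altogether 8 + 4 + 2 = 14.
14 ÷ 2 = 7 beats.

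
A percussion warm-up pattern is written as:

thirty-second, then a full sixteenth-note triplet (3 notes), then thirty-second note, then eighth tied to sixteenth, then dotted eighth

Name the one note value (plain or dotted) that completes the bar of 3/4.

dotted eighth note

The bar of 3/4 = 24 thirty-second notes.
Working in thirty-second notes: thirty-second = 1; a full sixteenth-note triplet (3 notes) (three triplet sixteenths span one eighth) = 4; thirty-second note = 1; eighth tied to sixteenth (eighth + sixteenth) = 6; dotted eighth = 6.
Sum: 1 + 4 + 1 + 6 + 6 = 18.
Remaining: 24 − 18 = 6 thirty-second notes, which is a dotted eighth note.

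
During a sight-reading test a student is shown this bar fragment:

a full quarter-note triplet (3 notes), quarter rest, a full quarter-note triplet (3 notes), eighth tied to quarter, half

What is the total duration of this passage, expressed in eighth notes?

Express everything in eighth notes: a full quarter-note triplet (3 notes) (three triplet quarters span one half) = 4; quarter rest = 2; a full quarter-note triplet (3 notes) (three triplet quarters span one half) = 4; eighth tied to quarter (eighth + quarter) = 3; half = 4.
Adding: 4 + 2 + 4 + 3 + 4 = 17 eighth notes.

17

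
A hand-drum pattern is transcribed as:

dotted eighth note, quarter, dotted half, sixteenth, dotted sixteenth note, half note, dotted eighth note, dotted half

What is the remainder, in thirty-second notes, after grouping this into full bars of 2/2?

25

One bar of 2/2 = 32 thirty-second notes.
Working in thirty-second notes: dotted eighth note = 6; quarter = 8; dotted half = 24; sixteenth = 2; dotted sixteenth note = 3; half note = 16; dotted eighth note = 6; dotted half = 24.
Altogether 6 + 8 + 24 + 2 + 3 + 16 + 6 + 24 = 89.
89 ÷ 32 = 2 complete bars with 25 thirty-second notes remaining.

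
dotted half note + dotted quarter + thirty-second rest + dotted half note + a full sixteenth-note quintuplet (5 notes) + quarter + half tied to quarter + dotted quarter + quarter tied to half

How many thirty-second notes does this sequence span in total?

137

Convert each value to thirty-second notes: dotted half note = 24; dotted quarter = 12; thirty-second rest = 1; dotted half note = 24; a full sixteenth-note quintuplet (5 notes) (five quintuplet sixteenths span one quarter) = 8; quarter = 8; half tied to quarter (half + quarter) = 24; dotted quarter = 12; quarter tied to half (quarter + half) = 24.
Sum: 24 + 12 + 1 + 24 + 8 + 8 + 24 + 12 + 24 = 137 thirty-second notes.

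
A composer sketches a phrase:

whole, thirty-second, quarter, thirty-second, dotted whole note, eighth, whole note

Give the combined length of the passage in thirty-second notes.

126

In thirty-second notes: whole = 32; thirty-second = 1; quarter = 8; thirty-second = 1; dotted whole note = 48; eighth = 4; whole note = 32.
Total: 32 + 1 + 8 + 1 + 48 + 4 + 32 = 126 thirty-second notes.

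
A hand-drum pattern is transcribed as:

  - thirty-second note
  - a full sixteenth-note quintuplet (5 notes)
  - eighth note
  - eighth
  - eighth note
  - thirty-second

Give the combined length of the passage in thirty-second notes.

Working in thirty-second notes: thirty-second note = 1; a full sixteenth-note quintuplet (5 notes) (five quintuplet sixteenths span one quarter) = 8; eighth note = 4; eighth = 4; eighth note = 4; thirty-second = 1.
Adding: 1 + 8 + 4 + 4 + 4 + 1 = 22 thirty-second notes.

22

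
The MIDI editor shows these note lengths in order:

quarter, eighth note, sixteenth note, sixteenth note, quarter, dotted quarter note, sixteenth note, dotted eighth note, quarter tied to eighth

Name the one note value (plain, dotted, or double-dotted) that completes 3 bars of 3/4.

half note

3 bars of 3/4 = 36 sixteenth notes.
Working in sixteenth notes: quarter = 4; eighth note = 2; sixteenth note = 1; sixteenth note = 1; quarter = 4; dotted quarter note = 6; sixteenth note = 1; dotted eighth note = 3; quarter tied to eighth (quarter + eighth) = 6.
Altogether 4 + 2 + 1 + 1 + 4 + 6 + 1 + 3 + 6 = 28.
Remaining: 36 − 28 = 8 sixteenth notes, which is a half note.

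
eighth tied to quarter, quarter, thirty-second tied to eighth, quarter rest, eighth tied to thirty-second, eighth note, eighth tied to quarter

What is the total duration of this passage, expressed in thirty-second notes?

54

Express everything in thirty-second notes: eighth tied to quarter (eighth + quarter) = 12; quarter = 8; thirty-second tied to eighth (thirty-second + eighth) = 5; quarter rest = 8; eighth tied to thirty-second (eighth + thirty-second) = 5; eighth note = 4; eighth tied to quarter (eighth + quarter) = 12.
Sum: 12 + 8 + 5 + 8 + 5 + 4 + 12 = 54 thirty-second notes.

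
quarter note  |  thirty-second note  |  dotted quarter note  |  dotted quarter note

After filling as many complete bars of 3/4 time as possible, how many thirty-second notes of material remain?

9

One bar of 3/4 = 24 thirty-second notes.
Convert each value to thirty-second notes: quarter note = 8; thirty-second note = 1; dotted quarter note = 12; dotted quarter note = 12.
Sum: 8 + 1 + 12 + 12 = 33.
33 ÷ 24 = 1 complete bar with 9 thirty-second notes remaining.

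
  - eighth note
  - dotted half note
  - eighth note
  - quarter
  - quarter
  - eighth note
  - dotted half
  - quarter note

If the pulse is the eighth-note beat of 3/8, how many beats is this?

21

One eighth-note beat = 2 sixteenth notes.
In sixteenth notes: eighth note = 2; dotted half note = 12; eighth note = 2; quarter = 4; quarter = 4; eighth note = 2; dotted half = 12; quarter note = 4.
Adding: 2 + 12 + 2 + 4 + 4 + 2 + 12 + 4 = 42.
42 ÷ 2 = 21 beats.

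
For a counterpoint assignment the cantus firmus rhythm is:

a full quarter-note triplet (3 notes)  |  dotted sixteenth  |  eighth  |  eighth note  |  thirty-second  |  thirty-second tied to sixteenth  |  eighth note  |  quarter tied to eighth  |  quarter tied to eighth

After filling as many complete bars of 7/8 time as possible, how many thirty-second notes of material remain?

3

One bar of 7/8 = 28 thirty-second notes.
Express everything in thirty-second notes: a full quarter-note triplet (3 notes) (three triplet quarters span one half) = 16; dotted sixteenth = 3; eighth = 4; eighth note = 4; thirty-second = 1; thirty-second tied to sixteenth (thirty-second + sixteenth) = 3; eighth note = 4; quarter tied to eighth (quarter + eighth) = 12; quarter tied to eighth (quarter + eighth) = 12.
Total: 16 + 3 + 4 + 4 + 1 + 3 + 4 + 12 + 12 = 59.
59 ÷ 28 = 2 complete bars with 3 thirty-second notes remaining.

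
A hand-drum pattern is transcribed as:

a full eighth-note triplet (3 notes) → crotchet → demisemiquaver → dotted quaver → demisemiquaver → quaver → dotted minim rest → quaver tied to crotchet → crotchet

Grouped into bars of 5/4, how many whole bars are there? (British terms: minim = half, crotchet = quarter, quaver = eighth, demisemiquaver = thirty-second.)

One bar of 5/4 = 40 thirty-second notes.
In thirty-second notes: a full eighth-note triplet (3 notes) (three triplet eighths span one quarter) = 8; crotchet = 8; demisemiquaver = 1; dotted quaver = 6; demisemiquaver = 1; quaver = 4; dotted minim rest = 24; quaver tied to crotchet (quaver + crotchet) = 12; crotchet = 8.
Altogether 8 + 8 + 1 + 6 + 1 + 4 + 24 + 12 + 8 = 72.
72 ÷ 40 = 1 complete bar with 32 left over.

1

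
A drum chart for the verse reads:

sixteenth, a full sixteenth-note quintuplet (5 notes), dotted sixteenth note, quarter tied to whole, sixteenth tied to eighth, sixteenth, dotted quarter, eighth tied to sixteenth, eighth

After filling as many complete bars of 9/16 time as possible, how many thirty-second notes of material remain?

11

One bar of 9/16 = 18 thirty-second notes.
Convert each value to thirty-second notes: sixteenth = 2; a full sixteenth-note quintuplet (5 notes) (five quintuplet sixteenths span one quarter) = 8; dotted sixteenth note = 3; quarter tied to whole (quarter + whole) = 40; sixteenth tied to eighth (sixteenth + eighth) = 6; sixteenth = 2; dotted quarter = 12; eighth tied to sixteenth (eighth + sixteenth) = 6; eighth = 4.
Total: 2 + 8 + 3 + 40 + 6 + 2 + 12 + 6 + 4 = 83.
83 ÷ 18 = 4 complete bars with 11 thirty-second notes remaining.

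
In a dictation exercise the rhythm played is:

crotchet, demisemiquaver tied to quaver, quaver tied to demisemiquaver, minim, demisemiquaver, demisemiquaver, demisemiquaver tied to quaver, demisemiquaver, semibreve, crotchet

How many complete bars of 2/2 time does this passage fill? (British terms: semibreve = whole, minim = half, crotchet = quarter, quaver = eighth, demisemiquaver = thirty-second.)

One bar of 2/2 = 32 thirty-second notes.
Working in thirty-second notes: crotchet = 8; demisemiquaver tied to quaver (demisemiquaver + quaver) = 5; quaver tied to demisemiquaver (quaver + demisemiquaver) = 5; minim = 16; demisemiquaver = 1; demisemiquaver = 1; demisemiquaver tied to quaver (demisemiquaver + quaver) = 5; demisemiquaver = 1; semibreve = 32; crotchet = 8.
Sum: 8 + 5 + 5 + 16 + 1 + 1 + 5 + 1 + 32 + 8 = 82.
82 ÷ 32 = 2 complete bars with 18 left over.

2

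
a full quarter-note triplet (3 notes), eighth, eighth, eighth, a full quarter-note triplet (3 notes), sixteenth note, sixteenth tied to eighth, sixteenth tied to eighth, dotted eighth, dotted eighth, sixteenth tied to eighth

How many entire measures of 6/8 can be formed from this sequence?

3

One bar of 6/8 = 12 sixteenth notes.
Express everything in sixteenth notes: a full quarter-note triplet (3 notes) (three triplet quarters span one half) = 8; eighth = 2; eighth = 2; eighth = 2; a full quarter-note triplet (3 notes) (three triplet quarters span one half) = 8; sixteenth note = 1; sixteenth tied to eighth (sixteenth + eighth) = 3; sixteenth tied to eighth (sixteenth + eighth) = 3; dotted eighth = 3; dotted eighth = 3; sixteenth tied to eighth (sixteenth + eighth) = 3.
Sum: 8 + 2 + 2 + 2 + 8 + 1 + 3 + 3 + 3 + 3 + 3 = 38.
38 ÷ 12 = 3 complete bars with 2 left over.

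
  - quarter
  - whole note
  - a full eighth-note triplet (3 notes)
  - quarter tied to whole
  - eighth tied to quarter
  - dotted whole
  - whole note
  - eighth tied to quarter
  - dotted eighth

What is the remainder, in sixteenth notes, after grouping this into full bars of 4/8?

One bar of 4/8 = 8 sixteenth notes.
Working in sixteenth notes: quarter = 4; whole note = 16; a full eighth-note triplet (3 notes) (three triplet eighths span one quarter) = 4; quarter tied to whole (quarter + whole) = 20; eighth tied to quarter (eighth + quarter) = 6; dotted whole = 24; whole note = 16; eighth tied to quarter (eighth + quarter) = 6; dotted eighth = 3.
Total: 4 + 16 + 4 + 20 + 6 + 24 + 16 + 6 + 3 = 99.
99 ÷ 8 = 12 complete bars with 3 sixteenth notes remaining.

3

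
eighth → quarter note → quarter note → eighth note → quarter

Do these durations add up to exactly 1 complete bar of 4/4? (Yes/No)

Yes

One bar of 4/4 = 8 eighth notes.
In eighth notes: eighth = 1; quarter note = 2; quarter note = 2; eighth note = 1; quarter = 2.
Total: 1 + 2 + 2 + 1 + 2 = 8.
8 equals 8, so the answer is Yes.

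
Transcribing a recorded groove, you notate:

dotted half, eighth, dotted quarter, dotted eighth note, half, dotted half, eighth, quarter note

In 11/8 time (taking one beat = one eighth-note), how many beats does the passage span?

24.5

One eighth-note beat = 2 sixteenth notes.
Convert each value to sixteenth notes: dotted half = 12; eighth = 2; dotted quarter = 6; dotted eighth note = 3; half = 8; dotted half = 12; eighth = 2; quarter note = 4.
Sum: 12 + 2 + 6 + 3 + 8 + 12 + 2 + 4 = 49.
49 ÷ 2 = 24.5 beats.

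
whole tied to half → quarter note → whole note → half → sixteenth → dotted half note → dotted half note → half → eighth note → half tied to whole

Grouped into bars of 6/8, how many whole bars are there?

9

One bar of 6/8 = 12 sixteenth notes.
Each duration in sixteenth notes: whole tied to half (whole + half) = 24; quarter note = 4; whole note = 16; half = 8; sixteenth = 1; dotted half note = 12; dotted half note = 12; half = 8; eighth note = 2; half tied to whole (half + whole) = 24.
Total: 24 + 4 + 16 + 8 + 1 + 12 + 12 + 8 + 2 + 24 = 111.
111 ÷ 12 = 9 complete bars with 3 left over.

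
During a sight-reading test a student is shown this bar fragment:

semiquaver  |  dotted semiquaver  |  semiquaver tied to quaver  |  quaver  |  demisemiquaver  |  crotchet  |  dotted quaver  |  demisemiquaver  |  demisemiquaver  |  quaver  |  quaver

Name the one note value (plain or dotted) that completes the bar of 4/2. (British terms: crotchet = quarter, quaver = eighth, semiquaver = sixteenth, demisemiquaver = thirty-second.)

dotted half note

The bar of 4/2 = 64 thirty-second notes.
Each duration in thirty-second notes: semiquaver = 2; dotted semiquaver = 3; semiquaver tied to quaver (semiquaver + quaver) = 6; quaver = 4; demisemiquaver = 1; crotchet = 8; dotted quaver = 6; demisemiquaver = 1; demisemiquaver = 1; quaver = 4; quaver = 4.
Total: 2 + 3 + 6 + 4 + 1 + 8 + 6 + 1 + 1 + 4 + 4 = 40.
Remaining: 64 − 40 = 24 thirty-second notes, which is a dotted half note.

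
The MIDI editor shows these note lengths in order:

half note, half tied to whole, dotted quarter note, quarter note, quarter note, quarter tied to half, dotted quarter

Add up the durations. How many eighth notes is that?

32

Convert each value to eighth notes: half note = 4; half tied to whole (half + whole) = 12; dotted quarter note = 3; quarter note = 2; quarter note = 2; quarter tied to half (quarter + half) = 6; dotted quarter = 3.
Sum: 4 + 12 + 3 + 2 + 2 + 6 + 3 = 32 eighth notes.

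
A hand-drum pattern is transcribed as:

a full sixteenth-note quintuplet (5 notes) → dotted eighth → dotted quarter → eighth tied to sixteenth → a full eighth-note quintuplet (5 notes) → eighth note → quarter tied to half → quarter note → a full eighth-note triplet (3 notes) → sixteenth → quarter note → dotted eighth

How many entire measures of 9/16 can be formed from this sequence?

One bar of 9/16 = 9 sixteenth notes.
In sixteenth notes: a full sixteenth-note quintuplet (5 notes) (five quintuplet sixteenths span one quarter) = 4; dotted eighth = 3; dotted quarter = 6; eighth tied to sixteenth (eighth + sixteenth) = 3; a full eighth-note quintuplet (5 notes) (five quintuplet eighths span one half) = 8; eighth note = 2; quarter tied to half (quarter + half) = 12; quarter note = 4; a full eighth-note triplet (3 notes) (three triplet eighths span one quarter) = 4; sixteenth = 1; quarter note = 4; dotted eighth = 3.
Total: 4 + 3 + 6 + 3 + 8 + 2 + 12 + 4 + 4 + 1 + 4 + 3 = 54.
54 ÷ 9 = 6 complete bars with 0 left over.

6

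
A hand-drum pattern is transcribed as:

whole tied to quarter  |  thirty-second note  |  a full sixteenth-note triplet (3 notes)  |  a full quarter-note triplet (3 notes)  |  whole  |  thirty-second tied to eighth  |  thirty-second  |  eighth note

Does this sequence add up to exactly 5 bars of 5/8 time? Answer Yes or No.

One bar of 5/8 = 20 thirty-second notes, so 5 bars = 100.
Convert each value to thirty-second notes: whole tied to quarter (whole + quarter) = 40; thirty-second note = 1; a full sixteenth-note triplet (3 notes) (three triplet sixteenths span one eighth) = 4; a full quarter-note triplet (3 notes) (three triplet quarters span one half) = 16; whole = 32; thirty-second tied to eighth (thirty-second + eighth) = 5; thirty-second = 1; eighth note = 4.
Adding: 40 + 1 + 4 + 16 + 32 + 5 + 1 + 4 = 103.
103 exceeds 100, so the answer is No.

No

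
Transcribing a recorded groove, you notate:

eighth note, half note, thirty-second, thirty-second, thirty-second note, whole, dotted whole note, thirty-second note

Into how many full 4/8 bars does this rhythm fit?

6

One bar of 4/8 = 16 thirty-second notes.
Each duration in thirty-second notes: eighth note = 4; half note = 16; thirty-second = 1; thirty-second = 1; thirty-second note = 1; whole = 32; dotted whole note = 48; thirty-second note = 1.
Sum: 4 + 16 + 1 + 1 + 1 + 32 + 48 + 1 = 104.
104 ÷ 16 = 6 complete bars with 8 left over.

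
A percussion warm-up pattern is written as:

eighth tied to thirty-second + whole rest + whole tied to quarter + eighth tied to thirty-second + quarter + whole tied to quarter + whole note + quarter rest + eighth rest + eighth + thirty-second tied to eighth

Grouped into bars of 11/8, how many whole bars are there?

One bar of 11/8 = 44 thirty-second notes.
Convert each value to thirty-second notes: eighth tied to thirty-second (eighth + thirty-second) = 5; whole rest = 32; whole tied to quarter (whole + quarter) = 40; eighth tied to thirty-second (eighth + thirty-second) = 5; quarter = 8; whole tied to quarter (whole + quarter) = 40; whole note = 32; quarter rest = 8; eighth rest = 4; eighth = 4; thirty-second tied to eighth (thirty-second + eighth) = 5.
Adding: 5 + 32 + 40 + 5 + 8 + 40 + 32 + 8 + 4 + 4 + 5 = 183.
183 ÷ 44 = 4 complete bars with 7 left over.

4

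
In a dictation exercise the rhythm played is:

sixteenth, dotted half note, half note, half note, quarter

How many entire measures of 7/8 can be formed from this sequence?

One bar of 7/8 = 14 sixteenth notes.
Each duration in sixteenth notes: sixteenth = 1; dotted half note = 12; half note = 8; half note = 8; quarter = 4.
Altogether 1 + 12 + 8 + 8 + 4 = 33.
33 ÷ 14 = 2 complete bars with 5 left over.

2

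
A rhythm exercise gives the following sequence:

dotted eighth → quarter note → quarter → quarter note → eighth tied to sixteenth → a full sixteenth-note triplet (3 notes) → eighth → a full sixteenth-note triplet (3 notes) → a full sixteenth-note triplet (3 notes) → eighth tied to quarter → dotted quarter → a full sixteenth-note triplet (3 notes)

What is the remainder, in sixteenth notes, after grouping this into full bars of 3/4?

One bar of 3/4 = 12 sixteenth notes.
Working in sixteenth notes: dotted eighth = 3; quarter note = 4; quarter = 4; quarter note = 4; eighth tied to sixteenth (eighth + sixteenth) = 3; a full sixteenth-note triplet (3 notes) (three triplet sixteenths span one eighth) = 2; eighth = 2; a full sixteenth-note triplet (3 notes) (three triplet sixteenths span one eighth) = 2; a full sixteenth-note triplet (3 notes) (three triplet sixteenths span one eighth) = 2; eighth tied to quarter (eighth + quarter) = 6; dotted quarter = 6; a full sixteenth-note triplet (3 notes) (three triplet sixteenths span one eighth) = 2.
Total: 3 + 4 + 4 + 4 + 3 + 2 + 2 + 2 + 2 + 6 + 6 + 2 = 40.
40 ÷ 12 = 3 complete bars with 4 sixteenth notes remaining.

4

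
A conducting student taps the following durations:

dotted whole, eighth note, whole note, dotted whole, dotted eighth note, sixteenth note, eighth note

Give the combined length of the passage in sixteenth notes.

Convert each value to sixteenth notes: dotted whole = 24; eighth note = 2; whole note = 16; dotted whole = 24; dotted eighth note = 3; sixteenth note = 1; eighth note = 2.
Altogether 24 + 2 + 16 + 24 + 3 + 1 + 2 = 72 sixteenth notes.

72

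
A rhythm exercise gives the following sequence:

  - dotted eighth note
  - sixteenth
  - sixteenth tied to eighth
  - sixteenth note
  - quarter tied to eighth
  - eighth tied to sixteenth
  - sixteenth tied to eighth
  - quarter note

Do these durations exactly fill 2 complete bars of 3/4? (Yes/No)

One bar of 3/4 = 12 sixteenth notes, so 2 bars = 24.
Convert each value to sixteenth notes: dotted eighth note = 3; sixteenth = 1; sixteenth tied to eighth (sixteenth + eighth) = 3; sixteenth note = 1; quarter tied to eighth (quarter + eighth) = 6; eighth tied to sixteenth (eighth + sixteenth) = 3; sixteenth tied to eighth (sixteenth + eighth) = 3; quarter note = 4.
Altogether 3 + 1 + 3 + 1 + 6 + 3 + 3 + 4 = 24.
24 equals 24, so the answer is Yes.

Yes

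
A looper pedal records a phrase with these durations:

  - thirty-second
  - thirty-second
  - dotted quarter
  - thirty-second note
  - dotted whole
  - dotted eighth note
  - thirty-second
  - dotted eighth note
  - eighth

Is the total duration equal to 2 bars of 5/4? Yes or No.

One bar of 5/4 = 40 thirty-second notes, so 2 bars = 80.
Convert each value to thirty-second notes: thirty-second = 1; thirty-second = 1; dotted quarter = 12; thirty-second note = 1; dotted whole = 48; dotted eighth note = 6; thirty-second = 1; dotted eighth note = 6; eighth = 4.
Altogether 1 + 1 + 12 + 1 + 48 + 6 + 1 + 6 + 4 = 80.
80 equals 80, so the answer is Yes.

Yes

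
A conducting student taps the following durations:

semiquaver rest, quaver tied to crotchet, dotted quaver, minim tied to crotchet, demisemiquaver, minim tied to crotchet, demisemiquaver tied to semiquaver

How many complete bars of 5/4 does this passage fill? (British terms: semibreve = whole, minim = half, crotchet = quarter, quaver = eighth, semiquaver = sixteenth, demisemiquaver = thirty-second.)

1

One bar of 5/4 = 40 thirty-second notes.
Each duration in thirty-second notes: semiquaver rest = 2; quaver tied to crotchet (quaver + crotchet) = 12; dotted quaver = 6; minim tied to crotchet (minim + crotchet) = 24; demisemiquaver = 1; minim tied to crotchet (minim + crotchet) = 24; demisemiquaver tied to semiquaver (demisemiquaver + semiquaver) = 3.
Altogether 2 + 12 + 6 + 24 + 1 + 24 + 3 = 72.
72 ÷ 40 = 1 complete bar with 32 left over.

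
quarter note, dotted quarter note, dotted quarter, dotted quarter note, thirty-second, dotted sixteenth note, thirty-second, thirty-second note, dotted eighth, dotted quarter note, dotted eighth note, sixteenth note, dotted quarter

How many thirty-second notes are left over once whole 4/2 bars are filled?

One bar of 4/2 = 64 thirty-second notes.
Working in thirty-second notes: quarter note = 8; dotted quarter note = 12; dotted quarter = 12; dotted quarter note = 12; thirty-second = 1; dotted sixteenth note = 3; thirty-second = 1; thirty-second note = 1; dotted eighth = 6; dotted quarter note = 12; dotted eighth note = 6; sixteenth note = 2; dotted quarter = 12.
Total: 8 + 12 + 12 + 12 + 1 + 3 + 1 + 1 + 6 + 12 + 6 + 2 + 12 = 88.
88 ÷ 64 = 1 complete bar with 24 thirty-second notes remaining.

24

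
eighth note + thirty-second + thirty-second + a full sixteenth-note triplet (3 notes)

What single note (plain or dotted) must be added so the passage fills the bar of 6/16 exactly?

The bar of 6/16 = 12 thirty-second notes.
Each duration in thirty-second notes: eighth note = 4; thirty-second = 1; thirty-second = 1; a full sixteenth-note triplet (3 notes) (three triplet sixteenths span one eighth) = 4.
Total: 4 + 1 + 1 + 4 = 10.
Remaining: 12 − 10 = 2 thirty-second notes, which is a sixteenth note.

sixteenth note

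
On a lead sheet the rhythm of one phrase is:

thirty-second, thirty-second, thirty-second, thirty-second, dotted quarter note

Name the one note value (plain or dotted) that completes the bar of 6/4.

The bar of 6/4 = 48 thirty-second notes.
Working in thirty-second notes: thirty-second = 1; thirty-second = 1; thirty-second = 1; thirty-second = 1; dotted quarter note = 12.
Sum: 1 + 1 + 1 + 1 + 12 = 16.
Remaining: 48 − 16 = 32 thirty-second notes, which is a whole note.

whole note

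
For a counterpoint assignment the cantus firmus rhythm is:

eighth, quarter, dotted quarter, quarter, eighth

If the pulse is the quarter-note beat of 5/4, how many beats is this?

One quarter-note beat = 2 eighth notes.
Express everything in eighth notes: eighth = 1; quarter = 2; dotted quarter = 3; quarter = 2; eighth = 1.
Adding: 1 + 2 + 3 + 2 + 1 = 9.
9 ÷ 2 = 4.5 beats.

4.5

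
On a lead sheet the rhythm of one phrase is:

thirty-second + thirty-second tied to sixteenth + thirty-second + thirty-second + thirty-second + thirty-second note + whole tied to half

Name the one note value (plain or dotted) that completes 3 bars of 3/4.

3 bars of 3/4 = 72 thirty-second notes.
In thirty-second notes: thirty-second = 1; thirty-second tied to sixteenth (thirty-second + sixteenth) = 3; thirty-second = 1; thirty-second = 1; thirty-second = 1; thirty-second note = 1; whole tied to half (whole + half) = 48.
Adding: 1 + 3 + 1 + 1 + 1 + 1 + 48 = 56.
Remaining: 72 − 56 = 16 thirty-second notes, which is a half note.

half note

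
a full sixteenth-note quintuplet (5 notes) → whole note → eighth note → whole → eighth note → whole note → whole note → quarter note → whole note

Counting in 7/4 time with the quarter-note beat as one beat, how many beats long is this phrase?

23

One quarter-note beat = 2 eighth notes.
Express everything in eighth notes: a full sixteenth-note quintuplet (5 notes) (five quintuplet sixteenths span one quarter) = 2; whole note = 8; eighth note = 1; whole = 8; eighth note = 1; whole note = 8; whole note = 8; quarter note = 2; whole note = 8.
Total: 2 + 8 + 1 + 8 + 1 + 8 + 8 + 2 + 8 = 46.
46 ÷ 2 = 23 beats.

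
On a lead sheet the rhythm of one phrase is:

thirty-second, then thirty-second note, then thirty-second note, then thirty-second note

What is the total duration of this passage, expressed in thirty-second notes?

Each duration in thirty-second notes: thirty-second = 1; thirty-second note = 1; thirty-second note = 1; thirty-second note = 1.
Sum: 1 + 1 + 1 + 1 = 4 thirty-second notes.

4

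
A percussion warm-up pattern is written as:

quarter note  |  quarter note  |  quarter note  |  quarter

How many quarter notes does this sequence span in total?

Express everything in quarter notes: quarter note = 1; quarter note = 1; quarter note = 1; quarter = 1.
Total: 1 + 1 + 1 + 1 = 4 quarter notes.

4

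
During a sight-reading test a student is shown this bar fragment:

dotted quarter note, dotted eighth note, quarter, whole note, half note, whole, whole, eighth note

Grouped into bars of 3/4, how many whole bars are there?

5

One bar of 3/4 = 12 sixteenth notes.
Convert each value to sixteenth notes: dotted quarter note = 6; dotted eighth note = 3; quarter = 4; whole note = 16; half note = 8; whole = 16; whole = 16; eighth note = 2.
Altogether 6 + 3 + 4 + 16 + 8 + 16 + 16 + 2 = 71.
71 ÷ 12 = 5 complete bars with 11 left over.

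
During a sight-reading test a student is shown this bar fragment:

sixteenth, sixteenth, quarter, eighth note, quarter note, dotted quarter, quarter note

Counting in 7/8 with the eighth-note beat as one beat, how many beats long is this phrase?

11

One eighth-note beat = 2 sixteenth notes.
Convert each value to sixteenth notes: sixteenth = 1; sixteenth = 1; quarter = 4; eighth note = 2; quarter note = 4; dotted quarter = 6; quarter note = 4.
Adding: 1 + 1 + 4 + 2 + 4 + 6 + 4 = 22.
22 ÷ 2 = 11 beats.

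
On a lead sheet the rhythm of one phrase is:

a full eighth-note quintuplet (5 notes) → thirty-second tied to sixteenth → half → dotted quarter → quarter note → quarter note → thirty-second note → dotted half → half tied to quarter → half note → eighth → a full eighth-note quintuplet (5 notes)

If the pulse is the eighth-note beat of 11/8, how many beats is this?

37

One eighth-note beat = 4 thirty-second notes.
Convert each value to thirty-second notes: a full eighth-note quintuplet (5 notes) (five quintuplet eighths span one half) = 16; thirty-second tied to sixteenth (thirty-second + sixteenth) = 3; half = 16; dotted quarter = 12; quarter note = 8; quarter note = 8; thirty-second note = 1; dotted half = 24; half tied to quarter (half + quarter) = 24; half note = 16; eighth = 4; a full eighth-note quintuplet (5 notes) (five quintuplet eighths span one half) = 16.
Total: 16 + 3 + 16 + 12 + 8 + 8 + 1 + 24 + 24 + 16 + 4 + 16 = 148.
148 ÷ 4 = 37 beats.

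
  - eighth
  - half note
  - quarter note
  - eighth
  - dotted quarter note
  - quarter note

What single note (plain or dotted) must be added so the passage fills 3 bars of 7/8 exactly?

3 bars of 7/8 = 21 eighth notes.
In eighth notes: eighth = 1; half note = 4; quarter note = 2; eighth = 1; dotted quarter note = 3; quarter note = 2.
Total: 1 + 4 + 2 + 1 + 3 + 2 = 13.
Remaining: 21 − 13 = 8 eighth notes, which is a whole note.

whole note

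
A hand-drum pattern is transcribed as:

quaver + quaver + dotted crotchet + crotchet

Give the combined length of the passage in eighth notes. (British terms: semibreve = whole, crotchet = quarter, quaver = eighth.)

Convert each value to eighth notes: quaver = 1; quaver = 1; dotted crotchet = 3; crotchet = 2.
Adding: 1 + 1 + 3 + 2 = 7 eighth notes.

7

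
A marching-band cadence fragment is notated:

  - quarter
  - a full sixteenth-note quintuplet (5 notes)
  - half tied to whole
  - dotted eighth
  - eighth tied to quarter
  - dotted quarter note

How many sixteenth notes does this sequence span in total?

Convert each value to sixteenth notes: quarter = 4; a full sixteenth-note quintuplet (5 notes) (five quintuplet sixteenths span one quarter) = 4; half tied to whole (half + whole) = 24; dotted eighth = 3; eighth tied to quarter (eighth + quarter) = 6; dotted quarter note = 6.
Altogether 4 + 4 + 24 + 3 + 6 + 6 = 47 sixteenth notes.

47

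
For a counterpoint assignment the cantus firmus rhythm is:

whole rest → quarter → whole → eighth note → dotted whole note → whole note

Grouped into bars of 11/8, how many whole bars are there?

One bar of 11/8 = 11 eighth notes.
Express everything in eighth notes: whole rest = 8; quarter = 2; whole = 8; eighth note = 1; dotted whole note = 12; whole note = 8.
Total: 8 + 2 + 8 + 1 + 12 + 8 = 39.
39 ÷ 11 = 3 complete bars with 6 left over.

3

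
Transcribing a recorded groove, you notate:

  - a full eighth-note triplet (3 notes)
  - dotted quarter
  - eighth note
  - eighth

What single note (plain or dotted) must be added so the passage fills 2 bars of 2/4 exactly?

2 bars of 2/4 = 8 eighth notes.
Express everything in eighth notes: a full eighth-note triplet (3 notes) (three triplet eighths span one quarter) = 2; dotted quarter = 3; eighth note = 1; eighth = 1.
Sum: 2 + 3 + 1 + 1 = 7.
Remaining: 8 − 7 = 1 eighth note, which is a eighth note.

eighth note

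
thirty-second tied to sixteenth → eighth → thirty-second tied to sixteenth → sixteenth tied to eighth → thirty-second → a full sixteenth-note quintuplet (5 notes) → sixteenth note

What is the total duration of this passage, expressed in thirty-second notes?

Convert each value to thirty-second notes: thirty-second tied to sixteenth (thirty-second + sixteenth) = 3; eighth = 4; thirty-second tied to sixteenth (thirty-second + sixteenth) = 3; sixteenth tied to eighth (sixteenth + eighth) = 6; thirty-second = 1; a full sixteenth-note quintuplet (5 notes) (five quintuplet sixteenths span one quarter) = 8; sixteenth note = 2.
Total: 3 + 4 + 3 + 6 + 1 + 8 + 2 = 27 thirty-second notes.

27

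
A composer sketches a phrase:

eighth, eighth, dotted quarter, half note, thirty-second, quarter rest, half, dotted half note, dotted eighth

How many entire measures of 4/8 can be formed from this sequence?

One bar of 4/8 = 16 thirty-second notes.
Convert each value to thirty-second notes: eighth = 4; eighth = 4; dotted quarter = 12; half note = 16; thirty-second = 1; quarter rest = 8; half = 16; dotted half note = 24; dotted eighth = 6.
Altogether 4 + 4 + 12 + 16 + 1 + 8 + 16 + 24 + 6 = 91.
91 ÷ 16 = 5 complete bars with 11 left over.

5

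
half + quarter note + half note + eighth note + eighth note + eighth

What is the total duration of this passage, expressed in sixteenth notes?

Working in sixteenth notes: half = 8; quarter note = 4; half note = 8; eighth note = 2; eighth note = 2; eighth = 2.
Sum: 8 + 4 + 8 + 2 + 2 + 2 = 26 sixteenth notes.

26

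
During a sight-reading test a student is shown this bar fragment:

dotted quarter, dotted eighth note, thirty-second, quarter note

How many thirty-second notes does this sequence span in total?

27

Each duration in thirty-second notes: dotted quarter = 12; dotted eighth note = 6; thirty-second = 1; quarter note = 8.
Altogether 12 + 6 + 1 + 8 = 27 thirty-second notes.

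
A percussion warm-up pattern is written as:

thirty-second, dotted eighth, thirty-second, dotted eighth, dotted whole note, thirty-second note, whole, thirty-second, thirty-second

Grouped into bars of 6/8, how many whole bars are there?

One bar of 6/8 = 24 thirty-second notes.
Express everything in thirty-second notes: thirty-second = 1; dotted eighth = 6; thirty-second = 1; dotted eighth = 6; dotted whole note = 48; thirty-second note = 1; whole = 32; thirty-second = 1; thirty-second = 1.
Total: 1 + 6 + 1 + 6 + 48 + 1 + 32 + 1 + 1 = 97.
97 ÷ 24 = 4 complete bars with 1 left over.

4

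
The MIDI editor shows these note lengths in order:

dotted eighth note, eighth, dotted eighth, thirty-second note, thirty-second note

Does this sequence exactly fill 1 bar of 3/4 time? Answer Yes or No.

One bar of 3/4 = 24 thirty-second notes.
Convert each value to thirty-second notes: dotted eighth note = 6; eighth = 4; dotted eighth = 6; thirty-second note = 1; thirty-second note = 1.
Total: 6 + 4 + 6 + 1 + 1 = 18.
18 falls short of 24, so the answer is No.

No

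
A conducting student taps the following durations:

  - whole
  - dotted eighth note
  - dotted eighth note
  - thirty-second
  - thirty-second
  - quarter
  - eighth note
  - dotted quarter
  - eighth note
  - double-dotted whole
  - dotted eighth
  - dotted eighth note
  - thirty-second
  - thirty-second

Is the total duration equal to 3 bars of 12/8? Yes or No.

One bar of 12/8 = 48 thirty-second notes, so 3 bars = 144.
Convert each value to thirty-second notes: whole = 32; dotted eighth note = 6; dotted eighth note = 6; thirty-second = 1; thirty-second = 1; quarter = 8; eighth note = 4; dotted quarter = 12; eighth note = 4; double-dotted whole = 56; dotted eighth = 6; dotted eighth note = 6; thirty-second = 1; thirty-second = 1.
Adding: 32 + 6 + 6 + 1 + 1 + 8 + 4 + 12 + 4 + 56 + 6 + 6 + 1 + 1 = 144.
144 equals 144, so the answer is Yes.

Yes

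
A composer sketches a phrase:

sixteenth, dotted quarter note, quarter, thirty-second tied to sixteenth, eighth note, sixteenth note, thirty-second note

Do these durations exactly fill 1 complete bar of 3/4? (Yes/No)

No

One bar of 3/4 = 24 thirty-second notes.
Express everything in thirty-second notes: sixteenth = 2; dotted quarter note = 12; quarter = 8; thirty-second tied to sixteenth (thirty-second + sixteenth) = 3; eighth note = 4; sixteenth note = 2; thirty-second note = 1.
Sum: 2 + 12 + 8 + 3 + 4 + 2 + 1 = 32.
32 exceeds 24, so the answer is No.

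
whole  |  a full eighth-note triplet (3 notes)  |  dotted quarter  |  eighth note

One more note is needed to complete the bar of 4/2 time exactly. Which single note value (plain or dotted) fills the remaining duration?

The bar of 4/2 = 16 eighth notes.
Working in eighth notes: whole = 8; a full eighth-note triplet (3 notes) (three triplet eighths span one quarter) = 2; dotted quarter = 3; eighth note = 1.
Adding: 8 + 2 + 3 + 1 = 14.
Remaining: 16 − 14 = 2 eighth notes, which is a quarter note.

quarter note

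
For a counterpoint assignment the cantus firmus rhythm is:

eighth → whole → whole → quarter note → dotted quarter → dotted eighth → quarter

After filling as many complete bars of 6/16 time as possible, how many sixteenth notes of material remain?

3

One bar of 6/16 = 6 sixteenth notes.
Each duration in sixteenth notes: eighth = 2; whole = 16; whole = 16; quarter note = 4; dotted quarter = 6; dotted eighth = 3; quarter = 4.
Sum: 2 + 16 + 16 + 4 + 6 + 3 + 4 = 51.
51 ÷ 6 = 8 complete bars with 3 sixteenth notes remaining.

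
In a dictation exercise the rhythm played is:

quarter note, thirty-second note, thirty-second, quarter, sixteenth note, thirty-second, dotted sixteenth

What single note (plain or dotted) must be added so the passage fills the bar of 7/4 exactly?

The bar of 7/4 = 56 thirty-second notes.
Convert each value to thirty-second notes: quarter note = 8; thirty-second note = 1; thirty-second = 1; quarter = 8; sixteenth note = 2; thirty-second = 1; dotted sixteenth = 3.
Adding: 8 + 1 + 1 + 8 + 2 + 1 + 3 = 24.
Remaining: 56 − 24 = 32 thirty-second notes, which is a whole note.

whole note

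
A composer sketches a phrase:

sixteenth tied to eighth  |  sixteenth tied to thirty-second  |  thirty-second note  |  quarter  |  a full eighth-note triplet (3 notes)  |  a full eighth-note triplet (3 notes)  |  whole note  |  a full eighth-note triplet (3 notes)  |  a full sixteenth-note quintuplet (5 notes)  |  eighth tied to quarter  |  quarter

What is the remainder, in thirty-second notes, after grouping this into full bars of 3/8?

6

One bar of 3/8 = 12 thirty-second notes.
Working in thirty-second notes: sixteenth tied to eighth (sixteenth + eighth) = 6; sixteenth tied to thirty-second (sixteenth + thirty-second) = 3; thirty-second note = 1; quarter = 8; a full eighth-note triplet (3 notes) (three triplet eighths span one quarter) = 8; a full eighth-note triplet (3 notes) (three triplet eighths span one quarter) = 8; whole note = 32; a full eighth-note triplet (3 notes) (three triplet eighths span one quarter) = 8; a full sixteenth-note quintuplet (5 notes) (five quintuplet sixteenths span one quarter) = 8; eighth tied to quarter (eighth + quarter) = 12; quarter = 8.
Sum: 6 + 3 + 1 + 8 + 8 + 8 + 32 + 8 + 8 + 12 + 8 = 102.
102 ÷ 12 = 8 complete bars with 6 thirty-second notes remaining.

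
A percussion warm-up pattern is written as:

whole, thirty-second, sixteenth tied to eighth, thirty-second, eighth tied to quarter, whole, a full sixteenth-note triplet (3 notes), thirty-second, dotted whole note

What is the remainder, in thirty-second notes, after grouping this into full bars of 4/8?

One bar of 4/8 = 16 thirty-second notes.
In thirty-second notes: whole = 32; thirty-second = 1; sixteenth tied to eighth (sixteenth + eighth) = 6; thirty-second = 1; eighth tied to quarter (eighth + quarter) = 12; whole = 32; a full sixteenth-note triplet (3 notes) (three triplet sixteenths span one eighth) = 4; thirty-second = 1; dotted whole note = 48.
Total: 32 + 1 + 6 + 1 + 12 + 32 + 4 + 1 + 48 = 137.
137 ÷ 16 = 8 complete bars with 9 thirty-second notes remaining.

9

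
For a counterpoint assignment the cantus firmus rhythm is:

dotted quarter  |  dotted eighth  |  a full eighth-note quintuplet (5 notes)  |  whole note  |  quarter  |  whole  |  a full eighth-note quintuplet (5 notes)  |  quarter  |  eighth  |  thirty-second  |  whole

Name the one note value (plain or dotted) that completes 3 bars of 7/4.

3 bars of 7/4 = 168 thirty-second notes.
In thirty-second notes: dotted quarter = 12; dotted eighth = 6; a full eighth-note quintuplet (5 notes) (five quintuplet eighths span one half) = 16; whole note = 32; quarter = 8; whole = 32; a full eighth-note quintuplet (5 notes) (five quintuplet eighths span one half) = 16; quarter = 8; eighth = 4; thirty-second = 1; whole = 32.
Sum: 12 + 6 + 16 + 32 + 8 + 32 + 16 + 8 + 4 + 1 + 32 = 167.
Remaining: 168 − 167 = 1 thirty-second note, which is a thirty-second note.

thirty-second note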